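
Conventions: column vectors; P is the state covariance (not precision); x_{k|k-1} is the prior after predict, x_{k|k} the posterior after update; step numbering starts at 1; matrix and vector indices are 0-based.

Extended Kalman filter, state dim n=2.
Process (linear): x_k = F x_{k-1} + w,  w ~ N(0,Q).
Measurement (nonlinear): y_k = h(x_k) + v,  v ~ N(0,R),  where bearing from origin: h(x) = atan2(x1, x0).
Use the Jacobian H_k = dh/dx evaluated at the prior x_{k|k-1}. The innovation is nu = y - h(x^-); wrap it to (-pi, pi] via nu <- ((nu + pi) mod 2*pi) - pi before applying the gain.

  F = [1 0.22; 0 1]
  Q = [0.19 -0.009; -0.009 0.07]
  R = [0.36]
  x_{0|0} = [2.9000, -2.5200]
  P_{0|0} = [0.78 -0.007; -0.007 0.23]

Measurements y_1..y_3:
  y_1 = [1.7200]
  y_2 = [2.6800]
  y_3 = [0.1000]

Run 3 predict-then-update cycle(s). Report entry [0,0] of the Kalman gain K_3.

step 1: x^-=[2.3456, -2.5200]  P^-=[0.9781 0.0346; 0.0346 0.3000]  H_jac=[0.2126 0.1979]  S=[0.4189]  K=[0.5128; 0.1593]  nu=[2.5412]  x^+=[3.6487, -2.1152]  P^+=[0.8679 0.0004; 0.0004 0.2894]
step 2: x^-=[3.1834, -2.1152]  P^-=[1.0721 0.0550; 0.0550 0.3594]  H_jac=[0.1448 0.2179]  S=[0.4030]  K=[0.4149; 0.2141]  nu=[-3.0167]  x^+=[1.9316, -2.7610]  P^+=[1.0027 0.0192; 0.0192 0.3409]
step 3: x^-=[1.3242, -2.7610]  P^-=[1.2177 0.0852; 0.0852 0.4109]  H_jac=[0.2945 0.1412]  S=[0.4809]  K=[0.7707; 0.1729]  nu=[1.2236]  x^+=[2.2672, -2.5495]  P^+=[0.9321 0.0212; 0.0212 0.3965]

K[0,0] = 0.7707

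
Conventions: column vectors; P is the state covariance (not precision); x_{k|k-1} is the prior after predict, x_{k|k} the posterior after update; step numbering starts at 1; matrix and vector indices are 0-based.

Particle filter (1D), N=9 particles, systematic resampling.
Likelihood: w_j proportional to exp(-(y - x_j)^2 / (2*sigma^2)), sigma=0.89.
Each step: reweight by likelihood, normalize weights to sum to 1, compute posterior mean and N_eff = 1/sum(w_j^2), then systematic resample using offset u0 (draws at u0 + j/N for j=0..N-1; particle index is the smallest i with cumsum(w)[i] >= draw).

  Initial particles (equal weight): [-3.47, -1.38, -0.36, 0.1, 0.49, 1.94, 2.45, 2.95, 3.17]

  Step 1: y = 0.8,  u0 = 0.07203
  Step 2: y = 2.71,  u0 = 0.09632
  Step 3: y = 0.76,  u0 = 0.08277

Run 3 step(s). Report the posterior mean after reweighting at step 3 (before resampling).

step 1: w=[0.0000, 0.0174, 0.1498, 0.2571, 0.3296, 0.1542, 0.0628, 0.0189, 0.0101]  mean=0.6502  Neff=4.4312  idx=[2, 3, 3, 3, 4, 4, 4, 5, 6]
step 2: w=[0.0014, 0.0074, 0.0074, 0.0074, 0.0244, 0.0244, 0.0244, 0.3773, 0.5256]  mean=2.0574  Neff=2.3776  idx=[6, 7, 7, 7, 8, 8, 8, 8, 8]
step 3: w=[0.3157, 0.1373, 0.1373, 0.1373, 0.0545, 0.0545, 0.0545, 0.0545, 0.0545]  mean=1.6211  Neff=5.8458  idx=[0, 0, 0, 1, 2, 3, 4, 6, 8]

post_mean = 1.6211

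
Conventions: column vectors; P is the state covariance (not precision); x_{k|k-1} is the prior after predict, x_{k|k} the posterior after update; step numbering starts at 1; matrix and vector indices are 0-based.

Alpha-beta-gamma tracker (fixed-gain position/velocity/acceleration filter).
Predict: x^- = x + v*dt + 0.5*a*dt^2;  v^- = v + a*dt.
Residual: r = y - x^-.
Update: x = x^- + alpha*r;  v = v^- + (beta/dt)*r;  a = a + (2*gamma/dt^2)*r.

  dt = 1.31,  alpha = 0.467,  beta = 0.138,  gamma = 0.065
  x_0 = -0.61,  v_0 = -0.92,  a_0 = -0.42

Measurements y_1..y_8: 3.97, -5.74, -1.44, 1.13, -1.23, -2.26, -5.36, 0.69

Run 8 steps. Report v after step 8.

step 1: x_pred=-2.1756  r=6.1456  x^+=0.6944  v^+=-0.8228  a^+=0.0455
step 2: x_pred=-0.3444  r=-5.3956  x^+=-2.8641  v^+=-1.3315  a^+=-0.3632
step 3: x_pred=-4.9201  r=3.4801  x^+=-3.2949  v^+=-1.4407  a^+=-0.0996
step 4: x_pred=-5.2676  r=6.3976  x^+=-2.2799  v^+=-0.8972  a^+=0.3851
step 5: x_pred=-3.1248  r=1.8948  x^+=-2.2399  v^+=-0.1931  a^+=0.5286
step 6: x_pred=-2.0393  r=-0.2207  x^+=-2.1424  v^+=0.4761  a^+=0.5119
step 7: x_pred=-1.0794  r=-4.2806  x^+=-3.0785  v^+=0.6958  a^+=0.1876
step 8: x_pred=-2.0060  r=2.6960  x^+=-0.7470  v^+=1.2256  a^+=0.3919

v_post = 1.2256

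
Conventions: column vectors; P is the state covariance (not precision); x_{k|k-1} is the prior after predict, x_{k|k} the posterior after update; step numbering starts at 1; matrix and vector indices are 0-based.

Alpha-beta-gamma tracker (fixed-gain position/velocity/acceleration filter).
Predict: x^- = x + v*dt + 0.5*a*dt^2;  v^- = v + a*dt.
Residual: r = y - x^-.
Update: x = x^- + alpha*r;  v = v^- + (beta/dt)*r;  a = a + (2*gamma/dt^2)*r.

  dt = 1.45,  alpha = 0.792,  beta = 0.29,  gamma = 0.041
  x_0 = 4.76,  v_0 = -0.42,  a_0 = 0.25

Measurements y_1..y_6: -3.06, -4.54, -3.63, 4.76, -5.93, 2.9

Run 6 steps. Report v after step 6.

step 1: x_pred=4.4138  r=-7.4738  x^+=-1.5054  v^+=-1.5523  a^+=-0.0415
step 2: x_pred=-3.7998  r=-0.7402  x^+=-4.3860  v^+=-1.7605  a^+=-0.0704
step 3: x_pred=-7.0127  r=3.3827  x^+=-4.3336  v^+=-1.1859  a^+=0.0616
step 4: x_pred=-5.9885  r=10.7485  x^+=2.5243  v^+=1.0530  a^+=0.4808
step 5: x_pred=4.5566  r=-10.4866  x^+=-3.7488  v^+=-0.3472  a^+=0.0718
step 6: x_pred=-4.1767  r=7.0767  x^+=1.4280  v^+=1.1723  a^+=0.3478

v_post = 1.1723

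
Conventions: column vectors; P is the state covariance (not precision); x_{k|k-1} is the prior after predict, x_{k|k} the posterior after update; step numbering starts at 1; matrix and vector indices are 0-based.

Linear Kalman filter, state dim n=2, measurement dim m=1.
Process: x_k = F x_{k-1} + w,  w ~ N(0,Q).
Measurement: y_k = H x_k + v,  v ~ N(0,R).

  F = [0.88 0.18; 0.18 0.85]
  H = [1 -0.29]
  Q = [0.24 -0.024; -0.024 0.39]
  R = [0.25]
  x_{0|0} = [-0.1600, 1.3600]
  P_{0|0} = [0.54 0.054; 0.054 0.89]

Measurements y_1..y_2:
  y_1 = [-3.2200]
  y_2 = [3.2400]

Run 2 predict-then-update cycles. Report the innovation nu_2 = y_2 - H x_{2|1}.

step 1: x^-=[0.1040, 1.1272]  P^-=[0.7041 0.2398; 0.2398 1.0670]  S=[0.9047]  K=[0.7014; -0.0769]  nu=[-2.9971]  x^+=[-1.9981, 1.3577]  P^+=[0.2591 0.2887; 0.2887 1.0617]
step 2: x^-=[-1.5139, 0.7944]  P^-=[0.5665 0.4047; 0.4047 1.2538]  S=[0.6872]  K=[0.6535; 0.0599]  nu=[4.9843]  x^+=[1.7435, 1.0929]  P^+=[0.2730 0.3779; 0.3779 1.2513]

innov = [4.9843]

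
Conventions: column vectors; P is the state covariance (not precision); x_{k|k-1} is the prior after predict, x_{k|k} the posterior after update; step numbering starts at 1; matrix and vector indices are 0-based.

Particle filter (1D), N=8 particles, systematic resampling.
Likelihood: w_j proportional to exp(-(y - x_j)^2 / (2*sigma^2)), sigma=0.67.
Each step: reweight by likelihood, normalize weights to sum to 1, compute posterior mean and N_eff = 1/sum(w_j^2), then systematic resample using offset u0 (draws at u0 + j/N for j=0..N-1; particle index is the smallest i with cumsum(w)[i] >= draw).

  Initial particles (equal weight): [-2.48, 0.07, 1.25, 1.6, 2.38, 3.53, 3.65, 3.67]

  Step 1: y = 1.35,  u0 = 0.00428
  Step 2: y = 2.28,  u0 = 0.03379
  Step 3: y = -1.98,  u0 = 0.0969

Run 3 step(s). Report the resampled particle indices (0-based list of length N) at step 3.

resampled_idx = [0, 0, 0, 1, 1, 1, 1, 5]

step 1: w=[0.0000, 0.0672, 0.4121, 0.3887, 0.1278, 0.0021, 0.0012, 0.0010]  mean=1.4612  Neff=2.9265  idx=[1, 2, 2, 2, 3, 3, 3, 4]
step 2: w=[0.0012, 0.0828, 0.0828, 0.0828, 0.1612, 0.1612, 0.1612, 0.2668]  mean=1.7194  Neff=5.8914  idx=[1, 2, 4, 4, 5, 6, 7, 7]
step 3: w=[0.4383, 0.4383, 0.0308, 0.0308, 0.0308, 0.0308, 0.0000, 0.0000]  mean=1.2932  Neff=2.5769  idx=[0, 0, 0, 1, 1, 1, 1, 5]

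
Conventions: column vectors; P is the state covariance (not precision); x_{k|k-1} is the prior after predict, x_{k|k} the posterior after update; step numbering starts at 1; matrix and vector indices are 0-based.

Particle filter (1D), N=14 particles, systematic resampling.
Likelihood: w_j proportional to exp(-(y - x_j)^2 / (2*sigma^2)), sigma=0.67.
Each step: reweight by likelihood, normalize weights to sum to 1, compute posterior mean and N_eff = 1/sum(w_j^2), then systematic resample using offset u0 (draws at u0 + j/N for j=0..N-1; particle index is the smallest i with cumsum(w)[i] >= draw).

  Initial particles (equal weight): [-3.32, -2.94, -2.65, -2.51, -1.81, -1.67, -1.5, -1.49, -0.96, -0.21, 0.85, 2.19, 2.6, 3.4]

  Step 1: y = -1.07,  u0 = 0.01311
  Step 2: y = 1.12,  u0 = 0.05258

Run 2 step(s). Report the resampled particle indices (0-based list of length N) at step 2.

step 1: w=[0.0008, 0.0045, 0.0139, 0.0222, 0.1214, 0.1496, 0.1818, 0.1836, 0.2204, 0.0980, 0.0037, 0.0000, 0.0000, 0.0000]  mean=-1.3534  Neff=6.1417  idx=[2, 4, 4, 5, 5, 6, 6, 7, 7, 7, 8, 8, 8, 9]
step 2: w=[0.0000, 0.0004, 0.0004, 0.0010, 0.0010, 0.0029, 0.0029, 0.0030, 0.0030, 0.0030, 0.0485, 0.0485, 0.0485, 0.8368]  mean=-0.3425  Neff=1.4137  idx=[10, 12, 13, 13, 13, 13, 13, 13, 13, 13, 13, 13, 13, 13]

resampled_idx = [10, 12, 13, 13, 13, 13, 13, 13, 13, 13, 13, 13, 13, 13]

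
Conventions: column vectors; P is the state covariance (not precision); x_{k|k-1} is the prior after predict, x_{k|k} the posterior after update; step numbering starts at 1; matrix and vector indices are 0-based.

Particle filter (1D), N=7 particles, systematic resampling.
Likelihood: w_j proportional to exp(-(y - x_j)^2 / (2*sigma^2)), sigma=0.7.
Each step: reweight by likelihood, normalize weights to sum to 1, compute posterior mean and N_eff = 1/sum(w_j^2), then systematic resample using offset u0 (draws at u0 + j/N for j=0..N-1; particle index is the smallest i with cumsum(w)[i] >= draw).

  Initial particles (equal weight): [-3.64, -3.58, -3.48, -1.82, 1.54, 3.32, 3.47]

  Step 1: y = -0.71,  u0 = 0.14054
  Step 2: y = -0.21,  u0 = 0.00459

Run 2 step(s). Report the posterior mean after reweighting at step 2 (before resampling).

post_mean = -1.5059

step 1: w=[0.0005, 0.0008, 0.0014, 0.9777, 0.0196, 0.0000, 0.0000]  mean=-1.7587  Neff=1.0457  idx=[3, 3, 3, 3, 3, 3, 4]
step 2: w=[0.1511, 0.1511, 0.1511, 0.1511, 0.1511, 0.1511, 0.0935]  mean=-1.5059  Neff=6.8634  idx=[0, 0, 1, 2, 3, 4, 5]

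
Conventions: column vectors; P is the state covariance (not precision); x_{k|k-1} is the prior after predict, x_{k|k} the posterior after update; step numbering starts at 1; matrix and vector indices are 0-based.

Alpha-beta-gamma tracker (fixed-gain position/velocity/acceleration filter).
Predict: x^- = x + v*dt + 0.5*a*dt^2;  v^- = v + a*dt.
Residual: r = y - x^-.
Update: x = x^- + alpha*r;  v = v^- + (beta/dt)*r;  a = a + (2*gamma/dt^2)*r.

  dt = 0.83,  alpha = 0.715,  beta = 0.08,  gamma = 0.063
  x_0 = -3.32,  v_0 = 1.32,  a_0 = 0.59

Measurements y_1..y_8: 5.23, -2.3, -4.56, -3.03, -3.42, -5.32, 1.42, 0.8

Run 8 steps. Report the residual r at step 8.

step 1: x_pred=-2.0212  r=7.2512  x^+=3.1634  v^+=2.5086  a^+=1.9162
step 2: x_pred=5.9056  r=-8.2056  x^+=0.0386  v^+=3.3082  a^+=0.4154
step 3: x_pred=2.9275  r=-7.4875  x^+=-2.4261  v^+=2.9313  a^+=-0.9540
step 4: x_pred=-0.3217  r=-2.7083  x^+=-2.2581  v^+=1.8784  a^+=-1.4494
step 5: x_pred=-1.1983  r=-2.2217  x^+=-2.7868  v^+=0.4613  a^+=-1.8557
step 6: x_pred=-3.0431  r=-2.2769  x^+=-4.6711  v^+=-1.2984  a^+=-2.2722
step 7: x_pred=-6.5314  r=7.9514  x^+=-0.8462  v^+=-2.4179  a^+=-0.8179
step 8: x_pred=-3.1347  r=3.9347  x^+=-0.3214  v^+=-2.7175  a^+=-0.0982

resid = 3.9347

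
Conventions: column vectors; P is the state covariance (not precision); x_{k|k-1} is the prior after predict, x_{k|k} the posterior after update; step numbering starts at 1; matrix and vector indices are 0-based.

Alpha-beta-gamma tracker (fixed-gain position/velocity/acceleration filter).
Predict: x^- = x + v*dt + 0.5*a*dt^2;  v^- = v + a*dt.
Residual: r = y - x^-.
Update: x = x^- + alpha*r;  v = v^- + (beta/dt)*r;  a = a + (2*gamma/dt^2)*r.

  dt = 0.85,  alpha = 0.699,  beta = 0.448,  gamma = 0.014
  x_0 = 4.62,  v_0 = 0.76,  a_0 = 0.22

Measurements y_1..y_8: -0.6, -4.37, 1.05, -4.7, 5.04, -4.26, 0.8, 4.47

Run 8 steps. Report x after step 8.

x_post = 3.2761

step 1: x_pred=5.3455  r=-5.9455  x^+=1.1896  v^+=-2.1866  a^+=-0.0104
step 2: x_pred=-0.6728  r=-3.6972  x^+=-3.2571  v^+=-4.1441  a^+=-0.1537
step 3: x_pred=-6.8352  r=7.8852  x^+=-1.3234  v^+=-0.1188  a^+=0.1519
step 4: x_pred=-1.3696  r=-3.3304  x^+=-3.6975  v^+=-1.7450  a^+=0.0228
step 5: x_pred=-5.1726  r=10.2126  x^+=1.9660  v^+=3.6570  a^+=0.4186
step 6: x_pred=5.2257  r=-9.4857  x^+=-1.4048  v^+=-0.9867  a^+=0.0510
step 7: x_pred=-2.2251  r=3.0251  x^+=-0.1106  v^+=0.6510  a^+=0.1682
step 8: x_pred=0.5036  r=3.9664  x^+=3.2761  v^+=2.8846  a^+=0.3219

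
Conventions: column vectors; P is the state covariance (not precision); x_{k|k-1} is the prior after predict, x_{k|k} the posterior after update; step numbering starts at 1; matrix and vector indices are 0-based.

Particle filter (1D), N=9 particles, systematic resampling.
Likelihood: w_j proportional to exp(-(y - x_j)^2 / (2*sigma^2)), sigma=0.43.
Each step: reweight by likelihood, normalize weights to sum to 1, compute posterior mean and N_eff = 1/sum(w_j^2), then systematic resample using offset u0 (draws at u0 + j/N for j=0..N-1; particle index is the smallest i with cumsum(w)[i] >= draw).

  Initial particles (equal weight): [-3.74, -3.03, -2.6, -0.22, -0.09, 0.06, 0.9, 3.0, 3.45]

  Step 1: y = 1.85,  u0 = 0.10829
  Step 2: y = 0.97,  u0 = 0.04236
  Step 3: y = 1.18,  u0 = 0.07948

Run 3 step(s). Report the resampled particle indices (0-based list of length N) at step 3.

resampled_idx = [0, 1, 2, 3, 4, 5, 6, 7, 8]

step 1: w=[0.0000, 0.0000, 0.0000, 0.0001, 0.0003, 0.0015, 0.7491, 0.2406, 0.0085]  mean=1.4252  Neff=1.6154  idx=[6, 6, 6, 6, 6, 6, 7, 7, 8]
step 2: w=[0.1667, 0.1667, 0.1667, 0.1667, 0.1667, 0.1667, 0.0000, 0.0000, 0.0000]  mean=0.9000  Neff=6.0001  idx=[0, 0, 1, 2, 2, 3, 4, 4, 5]
step 3: w=[0.1111, 0.1111, 0.1111, 0.1111, 0.1111, 0.1111, 0.1111, 0.1111, 0.1111]  mean=0.9000  Neff=9.0000  idx=[0, 1, 2, 3, 4, 5, 6, 7, 8]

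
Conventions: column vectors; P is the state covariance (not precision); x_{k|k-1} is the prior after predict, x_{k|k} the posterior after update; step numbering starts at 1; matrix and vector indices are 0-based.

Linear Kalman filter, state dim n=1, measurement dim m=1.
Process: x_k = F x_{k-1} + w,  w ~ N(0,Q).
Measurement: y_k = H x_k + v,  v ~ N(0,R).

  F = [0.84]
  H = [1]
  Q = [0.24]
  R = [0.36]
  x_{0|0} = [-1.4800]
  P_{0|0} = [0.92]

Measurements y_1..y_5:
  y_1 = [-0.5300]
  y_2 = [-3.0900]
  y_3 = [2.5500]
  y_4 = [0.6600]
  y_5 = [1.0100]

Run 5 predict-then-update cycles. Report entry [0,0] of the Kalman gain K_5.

K[0,0] = 0.5060

step 1: x^-=[-1.2432]  P^-=[0.8892]  S=[1.2492]  K=[0.7118]  nu=[0.7132]  x^+=[-0.7355]  P^+=[0.2562]
step 2: x^-=[-0.6179]  P^-=[0.4208]  S=[0.7808]  K=[0.5389]  nu=[-2.4721]  x^+=[-1.9502]  P^+=[0.1940]
step 3: x^-=[-1.6382]  P^-=[0.3769]  S=[0.7369]  K=[0.5115]  nu=[4.1882]  x^+=[0.5039]  P^+=[0.1841]
step 4: x^-=[0.4233]  P^-=[0.3699]  S=[0.7299]  K=[0.5068]  nu=[0.2367]  x^+=[0.5433]  P^+=[0.1824]
step 5: x^-=[0.4563]  P^-=[0.3687]  S=[0.7287]  K=[0.5060]  nu=[0.5537]  x^+=[0.7365]  P^+=[0.1822]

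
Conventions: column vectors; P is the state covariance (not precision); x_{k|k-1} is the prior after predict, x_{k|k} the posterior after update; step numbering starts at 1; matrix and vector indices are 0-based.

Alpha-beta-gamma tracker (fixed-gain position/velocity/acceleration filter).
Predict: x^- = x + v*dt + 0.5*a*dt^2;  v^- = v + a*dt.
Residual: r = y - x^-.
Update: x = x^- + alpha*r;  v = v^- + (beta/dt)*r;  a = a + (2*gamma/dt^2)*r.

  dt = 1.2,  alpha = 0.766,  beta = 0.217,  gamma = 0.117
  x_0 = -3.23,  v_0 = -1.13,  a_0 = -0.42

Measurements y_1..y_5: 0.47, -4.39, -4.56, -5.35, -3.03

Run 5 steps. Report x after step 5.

x_post = -3.8163

step 1: x_pred=-4.8884  r=5.3584  x^+=-0.7839  v^+=-0.6650  a^+=0.4507
step 2: x_pred=-1.2574  r=-3.1326  x^+=-3.6570  v^+=-0.6906  a^+=-0.0583
step 3: x_pred=-4.5277  r=-0.0323  x^+=-4.5524  v^+=-0.7664  a^+=-0.0636
step 4: x_pred=-5.5179  r=0.1679  x^+=-5.3893  v^+=-0.8123  a^+=-0.0363
step 5: x_pred=-6.3902  r=3.3602  x^+=-3.8163  v^+=-0.2482  a^+=0.5098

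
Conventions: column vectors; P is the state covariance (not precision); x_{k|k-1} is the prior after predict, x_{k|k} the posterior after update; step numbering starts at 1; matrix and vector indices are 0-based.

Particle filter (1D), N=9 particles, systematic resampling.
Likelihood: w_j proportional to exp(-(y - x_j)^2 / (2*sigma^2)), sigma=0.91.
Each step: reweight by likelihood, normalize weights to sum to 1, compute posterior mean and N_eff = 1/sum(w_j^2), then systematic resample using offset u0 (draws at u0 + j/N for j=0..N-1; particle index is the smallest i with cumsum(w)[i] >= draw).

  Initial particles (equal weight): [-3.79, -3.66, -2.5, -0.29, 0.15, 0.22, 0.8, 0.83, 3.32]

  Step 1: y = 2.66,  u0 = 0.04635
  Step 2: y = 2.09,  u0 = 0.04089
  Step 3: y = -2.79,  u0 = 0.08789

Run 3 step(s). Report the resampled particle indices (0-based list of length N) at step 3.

resampled_idx = [0, 0, 0, 1, 1, 1, 2, 2, 2]

step 1: w=[0.0000, 0.0000, 0.0000, 0.0048, 0.0206, 0.0254, 0.1147, 0.1226, 0.7118]  mean=2.5641  Neff=1.8657  idx=[5, 6, 7, 8, 8, 8, 8, 8, 8]
step 2: w=[0.0369, 0.1117, 0.1170, 0.1224, 0.1224, 0.1224, 0.1224, 0.1224, 0.1224]  mean=2.6327  Neff=8.5171  idx=[1, 2, 2, 3, 4, 5, 6, 7, 8]
step 3: w=[0.3630, 0.3185, 0.3185, 0.0000, 0.0000, 0.0000, 0.0000, 0.0000, 0.0000]  mean=0.8191  Neff=2.9882  idx=[0, 0, 0, 1, 1, 1, 2, 2, 2]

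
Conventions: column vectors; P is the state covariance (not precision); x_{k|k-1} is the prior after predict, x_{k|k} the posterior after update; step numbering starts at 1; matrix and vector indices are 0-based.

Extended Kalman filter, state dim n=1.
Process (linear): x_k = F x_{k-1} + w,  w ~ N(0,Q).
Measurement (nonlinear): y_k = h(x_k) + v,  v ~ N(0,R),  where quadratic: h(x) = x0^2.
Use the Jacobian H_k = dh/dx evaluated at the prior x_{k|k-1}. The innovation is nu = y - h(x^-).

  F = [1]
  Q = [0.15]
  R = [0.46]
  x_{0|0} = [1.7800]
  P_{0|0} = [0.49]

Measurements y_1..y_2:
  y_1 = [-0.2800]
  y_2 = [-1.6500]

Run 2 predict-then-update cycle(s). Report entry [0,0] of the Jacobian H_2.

H_jac[0,0] = 1.7267

step 1: x^-=[1.7800]  P^-=[0.6400]  H_jac=[3.5600]  S=[8.5711]  K=[0.2658]  nu=[-3.4484]  x^+=[0.8633]  P^+=[0.0343]
step 2: x^-=[0.8633]  P^-=[0.1843]  H_jac=[1.7267]  S=[1.0096]  K=[0.3153]  nu=[-2.3953]  x^+=[0.1081]  P^+=[0.0840]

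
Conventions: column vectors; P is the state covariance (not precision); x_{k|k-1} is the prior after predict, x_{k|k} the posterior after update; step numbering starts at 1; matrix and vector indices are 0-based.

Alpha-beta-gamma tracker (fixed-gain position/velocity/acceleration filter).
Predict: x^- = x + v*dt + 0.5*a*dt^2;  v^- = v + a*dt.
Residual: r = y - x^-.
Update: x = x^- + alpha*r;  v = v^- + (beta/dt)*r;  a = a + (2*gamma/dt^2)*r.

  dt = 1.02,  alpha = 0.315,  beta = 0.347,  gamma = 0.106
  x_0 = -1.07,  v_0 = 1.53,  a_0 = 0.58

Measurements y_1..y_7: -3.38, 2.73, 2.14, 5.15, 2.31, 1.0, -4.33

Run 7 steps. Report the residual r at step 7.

resid = -6.9501

step 1: x_pred=0.7923  r=-4.1723  x^+=-0.5220  v^+=0.7022  a^+=-0.2702
step 2: x_pred=0.0537  r=2.6763  x^+=0.8968  v^+=1.3371  a^+=0.2752
step 3: x_pred=2.4037  r=-0.2637  x^+=2.3206  v^+=1.5280  a^+=0.2214
step 4: x_pred=3.9944  r=1.1556  x^+=4.3584  v^+=2.1470  a^+=0.4569
step 5: x_pred=6.7860  r=-4.4760  x^+=5.3761  v^+=1.0903  a^+=-0.4552
step 6: x_pred=6.2514  r=-5.2514  x^+=4.5972  v^+=-1.1605  a^+=-1.5252
step 7: x_pred=2.6201  r=-6.9501  x^+=0.4308  v^+=-5.0806  a^+=-2.9414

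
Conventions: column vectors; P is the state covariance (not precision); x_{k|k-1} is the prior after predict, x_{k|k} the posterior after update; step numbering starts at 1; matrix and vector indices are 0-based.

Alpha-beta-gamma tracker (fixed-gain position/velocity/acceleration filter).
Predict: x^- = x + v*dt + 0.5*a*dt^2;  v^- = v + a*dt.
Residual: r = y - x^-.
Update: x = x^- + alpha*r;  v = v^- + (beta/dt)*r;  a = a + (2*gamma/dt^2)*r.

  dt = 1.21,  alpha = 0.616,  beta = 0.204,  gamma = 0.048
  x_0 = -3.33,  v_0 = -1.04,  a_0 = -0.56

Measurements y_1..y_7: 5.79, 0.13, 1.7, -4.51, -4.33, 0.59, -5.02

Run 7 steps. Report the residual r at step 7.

resid = -2.3566

step 1: x_pred=-4.9983  r=10.7883  x^+=1.6473  v^+=0.1013  a^+=0.1474
step 2: x_pred=1.8777  r=-1.7477  x^+=0.8011  v^+=-0.0151  a^+=0.0328
step 3: x_pred=0.8069  r=0.8931  x^+=1.3570  v^+=0.1752  a^+=0.0913
step 4: x_pred=1.6359  r=-6.1459  x^+=-2.1500  v^+=-0.7504  a^+=-0.3116
step 5: x_pred=-3.2861  r=-1.0439  x^+=-3.9292  v^+=-1.3035  a^+=-0.3801
step 6: x_pred=-5.7846  r=6.3746  x^+=-1.8579  v^+=-0.6887  a^+=0.0379
step 7: x_pred=-2.6634  r=-2.3566  x^+=-4.1151  v^+=-1.0401  a^+=-0.1166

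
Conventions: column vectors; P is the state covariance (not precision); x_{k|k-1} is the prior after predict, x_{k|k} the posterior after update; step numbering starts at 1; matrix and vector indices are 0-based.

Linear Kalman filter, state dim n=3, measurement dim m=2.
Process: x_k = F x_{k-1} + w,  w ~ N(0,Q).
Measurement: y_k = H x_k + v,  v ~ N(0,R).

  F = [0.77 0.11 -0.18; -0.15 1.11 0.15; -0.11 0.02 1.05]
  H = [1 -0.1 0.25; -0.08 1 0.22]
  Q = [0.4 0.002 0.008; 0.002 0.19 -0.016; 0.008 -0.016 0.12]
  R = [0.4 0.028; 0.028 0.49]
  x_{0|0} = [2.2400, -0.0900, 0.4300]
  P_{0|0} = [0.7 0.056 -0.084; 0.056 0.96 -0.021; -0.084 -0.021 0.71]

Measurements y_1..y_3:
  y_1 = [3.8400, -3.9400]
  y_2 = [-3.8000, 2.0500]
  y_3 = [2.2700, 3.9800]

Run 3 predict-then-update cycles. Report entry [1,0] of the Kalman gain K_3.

K[1,0] = 0.0192

step 1: x^-=[1.6375, -0.3714, 0.2033]  P^-=[0.8833 0.0580 -0.2551; 0.0580 1.3827 0.1118; -0.2551 0.1118 0.9299]  S=[1.2105 -0.0968; -0.0968 1.9722]  K=[0.6721 -0.0019; 0.0137 0.7119; -0.0143 0.1700]  nu=[2.1145, -3.4823]  x^+=[3.0651, -2.8213, -0.4191]  P^+=[0.3363 0.0958 -0.2318; 0.0958 0.3849 -0.1275; -0.2318 -0.1275 0.8722]
step 2: x^-=[2.1252, -3.6543, -0.8337]  P^-=[0.7178 0.0572 -0.3904; 0.0572 0.6275 0.0148; -0.3904 0.0148 1.1335]  S=[0.9876 -0.0468; -0.0468 1.1881]  K=[0.6200 -0.0480; 0.0232 0.5280; -0.0982 0.2448]  nu=[-6.0822, 6.0577]  x^+=[-1.9364, -0.5971, 1.2468]  P^+=[0.3327 0.0884 -0.3089; 0.0884 0.2969 -0.1386; -0.3089 -0.1386 1.0506]
step 3: x^-=[-1.7811, -0.1853, 1.5102]  P^-=[0.7410 0.0270 -0.4892; 0.0270 0.5253 0.0422; -0.4892 0.0422 1.3475]  S=[0.9784 -0.0707; -0.0707 1.1167]  K=[0.6234 -0.0858; 0.0192 0.4780; -0.1362 0.3297]  nu=[3.6550, 3.6906]  x^+=[0.1808, 1.6489, 2.2293]  P^+=[0.3450 0.0820 -0.3592; 0.0820 0.2711 -0.1353; -0.3592 -0.1353 1.2016]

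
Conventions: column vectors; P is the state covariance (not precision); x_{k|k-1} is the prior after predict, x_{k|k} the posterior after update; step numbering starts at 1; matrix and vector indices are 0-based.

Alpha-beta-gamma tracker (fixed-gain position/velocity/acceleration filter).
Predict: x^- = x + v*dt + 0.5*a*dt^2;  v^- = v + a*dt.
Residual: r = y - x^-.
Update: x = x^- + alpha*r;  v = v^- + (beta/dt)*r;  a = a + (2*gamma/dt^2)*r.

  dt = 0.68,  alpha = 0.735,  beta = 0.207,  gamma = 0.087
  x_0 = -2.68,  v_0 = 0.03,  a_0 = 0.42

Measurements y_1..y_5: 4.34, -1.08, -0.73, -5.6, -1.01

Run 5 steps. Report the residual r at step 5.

step 1: x_pred=-2.5625  r=6.9025  x^+=2.5108  v^+=2.4168  a^+=3.0174
step 2: x_pred=4.8519  r=-5.9319  x^+=0.4919  v^+=2.6629  a^+=0.7852
step 3: x_pred=2.4843  r=-3.2143  x^+=0.1218  v^+=2.2184  a^+=-0.4243
step 4: x_pred=1.5322  r=-7.1322  x^+=-3.7100  v^+=-0.2412  a^+=-3.1081
step 5: x_pred=-4.5926  r=3.5826  x^+=-1.9594  v^+=-1.2642  a^+=-1.7600

resid = 3.5826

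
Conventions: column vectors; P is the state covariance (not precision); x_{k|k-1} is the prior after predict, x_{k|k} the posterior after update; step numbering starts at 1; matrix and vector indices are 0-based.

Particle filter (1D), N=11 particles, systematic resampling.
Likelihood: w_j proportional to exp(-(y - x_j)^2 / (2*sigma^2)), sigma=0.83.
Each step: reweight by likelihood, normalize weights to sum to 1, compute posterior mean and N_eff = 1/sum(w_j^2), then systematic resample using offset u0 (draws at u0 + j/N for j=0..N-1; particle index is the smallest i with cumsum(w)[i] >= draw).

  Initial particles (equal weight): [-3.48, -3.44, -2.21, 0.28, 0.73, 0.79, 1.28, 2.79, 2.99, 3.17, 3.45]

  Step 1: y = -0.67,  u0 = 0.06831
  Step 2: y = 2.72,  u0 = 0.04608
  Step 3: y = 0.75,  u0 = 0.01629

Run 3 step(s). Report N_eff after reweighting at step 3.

N_eff = 10.8939

step 1: w=[0.0027, 0.0031, 0.1462, 0.4248, 0.1972, 0.1741, 0.0518, 0.0001, 0.0000, 0.0000, 0.0000]  mean=0.1241  Neff=3.6538  idx=[2, 3, 3, 3, 3, 3, 4, 4, 5, 5, 6]
step 2: w=[0.0000, 0.0248, 0.0248, 0.0248, 0.0248, 0.0248, 0.1055, 0.1055, 0.1251, 0.1251, 0.4147]  mean=0.9173  Neff=4.3735  idx=[2, 6, 6, 7, 8, 9, 10, 10, 10, 10, 10]
step 3: w=[0.0858, 0.1007, 0.1007, 0.1007, 0.1006, 0.1006, 0.0822, 0.0822, 0.0822, 0.0822, 0.0822]  mean=0.9294  Neff=10.8939  idx=[0, 1, 2, 3, 3, 4, 5, 6, 7, 8, 10]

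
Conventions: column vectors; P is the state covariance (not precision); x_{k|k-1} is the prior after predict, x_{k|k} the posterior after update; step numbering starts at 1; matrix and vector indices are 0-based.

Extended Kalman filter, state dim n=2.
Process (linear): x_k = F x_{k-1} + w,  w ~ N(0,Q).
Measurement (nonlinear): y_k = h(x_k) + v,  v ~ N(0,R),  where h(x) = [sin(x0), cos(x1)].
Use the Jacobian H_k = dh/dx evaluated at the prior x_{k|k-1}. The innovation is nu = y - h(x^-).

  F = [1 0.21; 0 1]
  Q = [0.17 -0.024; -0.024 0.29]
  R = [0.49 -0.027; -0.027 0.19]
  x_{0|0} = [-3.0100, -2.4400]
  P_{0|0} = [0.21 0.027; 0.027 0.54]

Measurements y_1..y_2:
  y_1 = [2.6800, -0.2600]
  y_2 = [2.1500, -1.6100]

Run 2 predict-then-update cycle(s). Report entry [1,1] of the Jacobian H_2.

H_jac[1,1] = 0.9218

step 1: x^-=[-3.5224, -2.4400]  P^-=[0.4152 0.1164; 0.1164 0.8300]  H_jac=[-0.9284 0.0000; 0.0000 0.6454]  S=[0.8478 -0.0967; -0.0967 0.5358]  K=[-0.4478 0.0594; -0.0136 0.9974]  nu=[2.3083, 0.5038]  x^+=[-4.5262, -1.9690]  P^+=[0.2381 0.0362; 0.0362 0.2942]
step 2: x^-=[-4.9397, -1.9690]  P^-=[0.4363 0.0740; 0.0740 0.5842]  H_jac=[0.2254 0.0000; 0.0000 0.9218]  S=[0.5122 -0.0116; -0.0116 0.6864]  K=[0.1943 0.1027; 0.0504 0.7854]  nu=[1.1757, -1.2223]  x^+=[-4.8367, -2.8697]  P^+=[0.4102 0.0155; 0.0155 0.1604]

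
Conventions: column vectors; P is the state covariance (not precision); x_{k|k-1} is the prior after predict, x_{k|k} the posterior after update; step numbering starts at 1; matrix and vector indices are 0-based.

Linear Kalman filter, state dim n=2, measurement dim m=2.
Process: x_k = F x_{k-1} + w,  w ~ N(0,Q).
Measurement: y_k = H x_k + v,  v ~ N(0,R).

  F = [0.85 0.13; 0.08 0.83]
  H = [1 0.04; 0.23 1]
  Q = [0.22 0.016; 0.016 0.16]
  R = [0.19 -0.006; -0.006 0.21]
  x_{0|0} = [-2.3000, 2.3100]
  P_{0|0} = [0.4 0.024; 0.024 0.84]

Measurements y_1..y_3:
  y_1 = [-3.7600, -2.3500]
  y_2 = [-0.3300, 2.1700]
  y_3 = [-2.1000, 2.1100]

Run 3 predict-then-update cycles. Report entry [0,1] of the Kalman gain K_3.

K[0,1] = 0.0750

step 1: x^-=[-1.6547, 1.7333]  P^-=[0.5285 0.1510; 0.1510 0.7444]  S=[0.7318 0.2977; 0.2977 1.0518]  K=[0.7064 0.0592; -0.0614 0.7581]  nu=[-2.1746, -3.7027]  x^+=[-3.4100, -0.9403]  P^+=[0.1348 -0.0228; -0.0228 0.1648]
step 2: x^-=[-3.0207, -1.0533]  P^-=[0.3151 0.0266; 0.0266 0.2714]  S=[0.5077 0.1042; 0.1042 0.5103]  K=[0.6084 0.0700; -0.0394 0.5519]  nu=[2.7329, 3.9180]  x^+=[-1.0838, 1.0011]  P^+=[0.1158 -0.0156; -0.0156 0.1197]
step 3: x^-=[-0.7911, 0.7442]  P^-=[0.3022 0.0256; 0.0256 0.2411]  S=[0.4947 0.0990; 0.0990 0.4789]  K=[0.5980 0.0750; -0.0333 0.5227]  nu=[-1.3386, 1.5477]  x^+=[-1.4756, 1.5979]  P^+=[0.1137 -0.0140; -0.0140 0.1132]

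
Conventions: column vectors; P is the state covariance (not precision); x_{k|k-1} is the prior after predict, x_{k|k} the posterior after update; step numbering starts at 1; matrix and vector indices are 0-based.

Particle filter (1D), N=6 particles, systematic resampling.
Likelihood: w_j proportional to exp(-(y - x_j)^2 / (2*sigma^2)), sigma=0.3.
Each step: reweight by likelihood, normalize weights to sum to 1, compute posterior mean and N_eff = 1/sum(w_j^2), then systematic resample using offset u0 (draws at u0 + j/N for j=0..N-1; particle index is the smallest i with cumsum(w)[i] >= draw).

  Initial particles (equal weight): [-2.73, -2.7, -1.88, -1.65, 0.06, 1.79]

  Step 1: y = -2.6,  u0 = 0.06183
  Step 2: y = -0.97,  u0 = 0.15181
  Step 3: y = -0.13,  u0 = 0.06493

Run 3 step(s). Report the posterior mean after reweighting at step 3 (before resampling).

step 1: w=[0.4744, 0.4929, 0.0293, 0.0035, 0.0000, 0.0000]  mean=-2.6866  Neff=2.1328  idx=[0, 0, 0, 1, 1, 1]
step 2: w=[0.1195, 0.1195, 0.1195, 0.2138, 0.2138, 0.2138]  mean=-2.7108  Neff=5.5554  idx=[1, 2, 3, 4, 5, 5]
step 3: w=[0.0872, 0.0872, 0.2064, 0.2064, 0.2064, 0.2064]  mean=-2.7052  Neff=5.3875  idx=[0, 2, 3, 3, 4, 5]

post_mean = -2.7052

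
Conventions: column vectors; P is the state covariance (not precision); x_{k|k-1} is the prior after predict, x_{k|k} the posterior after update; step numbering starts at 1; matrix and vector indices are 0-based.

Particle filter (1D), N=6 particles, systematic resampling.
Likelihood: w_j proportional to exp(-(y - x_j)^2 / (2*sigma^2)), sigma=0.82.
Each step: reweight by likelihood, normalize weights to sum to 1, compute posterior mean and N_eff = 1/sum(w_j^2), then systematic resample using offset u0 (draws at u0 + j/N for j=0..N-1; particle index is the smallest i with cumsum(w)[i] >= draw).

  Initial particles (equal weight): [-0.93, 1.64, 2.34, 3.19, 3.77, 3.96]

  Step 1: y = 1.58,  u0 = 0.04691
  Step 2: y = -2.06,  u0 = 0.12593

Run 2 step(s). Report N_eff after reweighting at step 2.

N_eff = 3.0885

step 1: w=[0.0050, 0.5403, 0.3526, 0.0788, 0.0153, 0.0080]  mean=2.0473  Neff=2.3656  idx=[1, 1, 1, 2, 2, 2]
step 2: w=[0.3285, 0.3285, 0.3285, 0.0048, 0.0048, 0.0048]  mean=1.6502  Neff=3.0885  idx=[0, 0, 1, 1, 2, 2]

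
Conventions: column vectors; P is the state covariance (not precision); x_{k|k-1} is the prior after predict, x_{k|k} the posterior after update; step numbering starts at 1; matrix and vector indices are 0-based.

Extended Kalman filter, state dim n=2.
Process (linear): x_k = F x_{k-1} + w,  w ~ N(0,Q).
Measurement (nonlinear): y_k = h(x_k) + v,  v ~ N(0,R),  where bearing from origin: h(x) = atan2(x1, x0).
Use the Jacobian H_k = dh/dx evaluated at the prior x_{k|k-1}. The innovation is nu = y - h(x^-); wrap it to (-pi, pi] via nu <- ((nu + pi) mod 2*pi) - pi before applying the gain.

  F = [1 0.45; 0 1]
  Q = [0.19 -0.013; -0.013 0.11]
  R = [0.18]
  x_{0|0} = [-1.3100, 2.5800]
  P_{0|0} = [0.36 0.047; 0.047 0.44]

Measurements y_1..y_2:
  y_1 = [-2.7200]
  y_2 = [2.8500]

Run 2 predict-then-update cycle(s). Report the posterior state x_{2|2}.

x_post = [-1.8719, 1.3721]

step 1: x^-=[-0.1490, 2.5800]  P^-=[0.6814 0.2320; 0.2320 0.5500]  H_jac=[-0.3863 -0.0223]  S=[0.2860]  K=[-0.9386; -0.3563]  nu=[1.9347]  x^+=[-1.9649, 1.8906]  P^+=[0.4295 0.1364; 0.1364 0.5137]
step 2: x^-=[-1.1142, 1.8906]  P^-=[0.8462 0.3545; 0.3545 0.6237]  H_jac=[-0.3926 -0.2314]  S=[0.4082]  K=[-1.0148; -0.6944]  nu=[0.7467]  x^+=[-1.8719, 1.3721]  P^+=[0.4259 0.0669; 0.0669 0.4268]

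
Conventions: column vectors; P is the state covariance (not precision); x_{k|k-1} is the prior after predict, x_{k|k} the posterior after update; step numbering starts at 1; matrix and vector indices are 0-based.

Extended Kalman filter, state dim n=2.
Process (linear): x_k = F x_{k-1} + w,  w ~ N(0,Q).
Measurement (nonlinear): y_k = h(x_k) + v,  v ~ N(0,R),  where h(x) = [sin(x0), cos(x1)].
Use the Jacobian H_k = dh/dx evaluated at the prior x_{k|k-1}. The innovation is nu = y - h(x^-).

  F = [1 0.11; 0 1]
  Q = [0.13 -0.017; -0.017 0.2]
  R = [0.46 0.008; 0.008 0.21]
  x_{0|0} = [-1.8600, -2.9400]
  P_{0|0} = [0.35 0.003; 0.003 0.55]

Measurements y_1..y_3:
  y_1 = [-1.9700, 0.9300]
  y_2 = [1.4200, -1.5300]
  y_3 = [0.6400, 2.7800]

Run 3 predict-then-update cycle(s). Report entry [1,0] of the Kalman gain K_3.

step 1: x^-=[-2.1834, -2.9400]  P^-=[0.4873 0.0465; 0.0465 0.7500]  H_jac=[-0.5750 0.0000; 0.0000 0.2002]  S=[0.6211 0.0026; 0.0026 0.2401]  K=[-0.4513 0.0438; -0.0457 0.6260]  nu=[-1.1518, 1.9097]  x^+=[-1.5800, -1.6918]  P^+=[0.3604 0.0279; 0.0279 0.6548]
step 2: x^-=[-1.7661, -1.6918]  P^-=[0.5045 0.0829; 0.0829 0.8548]  H_jac=[-0.1940 0.0000; 0.0000 0.9927]  S=[0.4790 -0.0080; -0.0080 1.0523]  K=[-0.2031 0.0767; -0.0202 0.8062]  nu=[2.4010, -1.4093]  x^+=[-2.3617, -2.8764]  P^+=[0.4783 0.0146; 0.0146 0.1704]
step 3: x^-=[-2.6781, -2.8764]  P^-=[0.6136 0.0163; 0.0163 0.3704]  H_jac=[-0.8945 0.0000; 0.0000 0.2621]  S=[0.9510 0.0042; 0.0042 0.2354]  K=[-0.5773 0.0284; -0.0172 0.4127]  nu=[1.0870, 3.7450]  x^+=[-3.1993, -1.3496]  P^+=[0.2966 0.0051; 0.0051 0.3301]

K[1,0] = -0.0172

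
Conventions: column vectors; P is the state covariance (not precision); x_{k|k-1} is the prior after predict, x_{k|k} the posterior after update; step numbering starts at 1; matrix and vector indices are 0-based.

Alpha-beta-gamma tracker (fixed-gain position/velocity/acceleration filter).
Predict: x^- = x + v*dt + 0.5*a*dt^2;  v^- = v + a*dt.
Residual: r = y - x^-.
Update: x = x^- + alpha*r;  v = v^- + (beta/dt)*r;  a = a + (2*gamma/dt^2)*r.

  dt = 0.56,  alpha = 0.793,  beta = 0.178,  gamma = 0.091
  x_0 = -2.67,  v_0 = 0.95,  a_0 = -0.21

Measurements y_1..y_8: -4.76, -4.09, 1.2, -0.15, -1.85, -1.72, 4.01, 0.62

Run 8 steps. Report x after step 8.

step 1: x_pred=-2.1709  r=-2.5891  x^+=-4.2241  v^+=0.0094  a^+=-1.7126
step 2: x_pred=-4.4873  r=0.3973  x^+=-4.1722  v^+=-0.8233  a^+=-1.4820
step 3: x_pred=-4.8657  r=6.0657  x^+=-0.0556  v^+=0.2748  a^+=2.0383
step 4: x_pred=0.4179  r=-0.5679  x^+=-0.0324  v^+=1.2357  a^+=1.7087
step 5: x_pred=0.9275  r=-2.7775  x^+=-1.2751  v^+=1.3097  a^+=0.0968
step 6: x_pred=-0.5264  r=-1.1936  x^+=-1.4729  v^+=0.9845  a^+=-0.5959
step 7: x_pred=-1.0150  r=5.0250  x^+=2.9698  v^+=2.2481  a^+=2.3204
step 8: x_pred=4.5926  r=-3.9726  x^+=1.4423  v^+=2.2848  a^+=0.0149

x_post = 1.4423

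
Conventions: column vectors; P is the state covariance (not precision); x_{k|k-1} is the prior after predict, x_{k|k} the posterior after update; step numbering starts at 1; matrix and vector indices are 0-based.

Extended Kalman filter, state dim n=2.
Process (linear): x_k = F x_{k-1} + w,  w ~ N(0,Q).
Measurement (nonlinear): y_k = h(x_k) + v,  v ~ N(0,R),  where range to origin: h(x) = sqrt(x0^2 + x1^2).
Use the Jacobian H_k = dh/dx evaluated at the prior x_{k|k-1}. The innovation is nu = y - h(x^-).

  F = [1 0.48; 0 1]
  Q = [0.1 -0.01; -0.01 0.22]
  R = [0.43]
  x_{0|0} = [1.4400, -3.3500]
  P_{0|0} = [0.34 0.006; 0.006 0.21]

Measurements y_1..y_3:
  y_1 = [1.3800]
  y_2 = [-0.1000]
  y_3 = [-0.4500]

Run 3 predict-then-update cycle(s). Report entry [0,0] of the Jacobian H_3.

step 1: x^-=[-0.1680, -3.3500]  P^-=[0.4941 0.0968; 0.0968 0.4300]  H_jac=[-0.0501 -0.9987]  S=[0.8698]  K=[-0.1396; -0.4993]  nu=[-1.9742]  x^+=[0.1076, -2.3643]  P^+=[0.4772 0.0362; 0.0362 0.2132]
step 2: x^-=[-1.0273, -2.3643]  P^-=[0.6610 0.1285; 0.1285 0.4332]  H_jac=[-0.3985 -0.9172]  S=[0.9933]  K=[-0.3838; -0.4515]  nu=[-2.6778]  x^+=[0.0006, -1.1552]  P^+=[0.5147 -0.0437; -0.0437 0.2307]
step 3: x^-=[-0.5539, -1.1552]  P^-=[0.6259 0.0571; 0.0571 0.4507]  H_jac=[-0.4323 -0.9017]  S=[0.9579]  K=[-0.3362; -0.4500]  nu=[-1.7311]  x^+=[0.0281, -0.3762]  P^+=[0.5176 -0.0879; -0.0879 0.2567]

H_jac[0,0] = -0.4323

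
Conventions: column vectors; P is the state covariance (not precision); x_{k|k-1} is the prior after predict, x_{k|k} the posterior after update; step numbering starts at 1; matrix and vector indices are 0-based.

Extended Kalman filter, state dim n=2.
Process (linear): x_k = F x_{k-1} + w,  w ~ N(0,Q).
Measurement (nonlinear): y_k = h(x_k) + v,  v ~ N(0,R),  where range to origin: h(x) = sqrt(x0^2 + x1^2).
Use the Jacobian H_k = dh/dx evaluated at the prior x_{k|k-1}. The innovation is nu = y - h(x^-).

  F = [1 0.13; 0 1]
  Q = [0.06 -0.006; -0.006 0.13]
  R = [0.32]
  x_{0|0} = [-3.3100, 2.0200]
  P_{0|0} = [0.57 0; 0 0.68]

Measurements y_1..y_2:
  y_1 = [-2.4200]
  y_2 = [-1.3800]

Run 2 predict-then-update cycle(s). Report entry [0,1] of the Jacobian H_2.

H_jac[0,1] = -0.9882

step 1: x^-=[-3.0474, 2.0200]  P^-=[0.6415 0.0824; 0.0824 0.8100]  H_jac=[-0.8335 0.5525]  S=[0.9370]  K=[-0.5220; 0.4043]  nu=[-6.0761]  x^+=[0.1245, -0.4366]  P^+=[0.3861 0.2802; 0.2802 0.6568]
step 2: x^-=[0.0678, -0.4366]  P^-=[0.5301 0.3596; 0.3596 0.7868]  H_jac=[0.1534 -0.9882]  S=[0.9918]  K=[-0.2763; -0.7283]  nu=[-1.8218]  x^+=[0.5711, 0.8903]  P^+=[0.4544 0.1600; 0.1600 0.2607]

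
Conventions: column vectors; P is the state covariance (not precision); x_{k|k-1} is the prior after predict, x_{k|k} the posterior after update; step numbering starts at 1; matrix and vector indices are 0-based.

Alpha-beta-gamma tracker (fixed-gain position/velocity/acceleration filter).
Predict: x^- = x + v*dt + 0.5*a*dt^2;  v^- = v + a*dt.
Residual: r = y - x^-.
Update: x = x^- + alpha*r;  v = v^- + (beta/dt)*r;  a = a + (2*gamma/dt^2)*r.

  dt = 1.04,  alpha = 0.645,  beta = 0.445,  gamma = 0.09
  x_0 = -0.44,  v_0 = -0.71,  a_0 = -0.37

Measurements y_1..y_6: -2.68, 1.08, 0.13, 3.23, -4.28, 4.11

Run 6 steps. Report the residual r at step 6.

resid = 6.4747

step 1: x_pred=-1.3785  r=-1.3015  x^+=-2.2180  v^+=-1.6517  a^+=-0.5866
step 2: x_pred=-4.2530  r=5.3330  x^+=-0.8132  v^+=0.0201  a^+=0.3009
step 3: x_pred=-0.6295  r=0.7595  x^+=-0.1396  v^+=0.6581  a^+=0.4273
step 4: x_pred=0.7759  r=2.4541  x^+=2.3588  v^+=2.1526  a^+=0.8357
step 5: x_pred=5.0494  r=-9.3294  x^+=-0.9681  v^+=-0.9702  a^+=-0.7169
step 6: x_pred=-2.3647  r=6.4747  x^+=1.8115  v^+=1.0547  a^+=0.3607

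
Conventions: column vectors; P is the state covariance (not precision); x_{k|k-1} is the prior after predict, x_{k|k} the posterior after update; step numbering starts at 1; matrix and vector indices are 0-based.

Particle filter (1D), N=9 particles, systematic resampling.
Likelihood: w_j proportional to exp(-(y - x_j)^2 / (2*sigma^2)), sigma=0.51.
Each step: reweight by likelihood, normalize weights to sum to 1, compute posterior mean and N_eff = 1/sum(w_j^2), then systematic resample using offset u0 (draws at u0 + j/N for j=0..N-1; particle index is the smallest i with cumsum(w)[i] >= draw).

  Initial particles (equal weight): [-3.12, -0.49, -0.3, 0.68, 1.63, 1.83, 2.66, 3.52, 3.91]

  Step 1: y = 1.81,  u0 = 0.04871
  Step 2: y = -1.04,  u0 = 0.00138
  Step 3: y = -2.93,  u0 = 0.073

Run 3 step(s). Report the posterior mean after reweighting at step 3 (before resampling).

step 1: w=[0.0000, 0.0000, 0.0001, 0.0377, 0.4124, 0.4386, 0.1095, 0.0016, 0.0001]  mean=1.7977  Neff=2.6603  idx=[4, 4, 4, 4, 5, 5, 5, 5, 6]
step 2: w=[0.2234, 0.2234, 0.2234, 0.2234, 0.0266, 0.0266, 0.0266, 0.0266, 0.0000]  mean=1.6512  Neff=4.9375  idx=[0, 0, 1, 1, 1, 2, 2, 3, 3]
step 3: w=[0.1111, 0.1111, 0.1111, 0.1111, 0.1111, 0.1111, 0.1111, 0.1111, 0.1111]  mean=1.6300  Neff=9.0000  idx=[0, 1, 2, 3, 4, 5, 6, 7, 8]

post_mean = 1.6300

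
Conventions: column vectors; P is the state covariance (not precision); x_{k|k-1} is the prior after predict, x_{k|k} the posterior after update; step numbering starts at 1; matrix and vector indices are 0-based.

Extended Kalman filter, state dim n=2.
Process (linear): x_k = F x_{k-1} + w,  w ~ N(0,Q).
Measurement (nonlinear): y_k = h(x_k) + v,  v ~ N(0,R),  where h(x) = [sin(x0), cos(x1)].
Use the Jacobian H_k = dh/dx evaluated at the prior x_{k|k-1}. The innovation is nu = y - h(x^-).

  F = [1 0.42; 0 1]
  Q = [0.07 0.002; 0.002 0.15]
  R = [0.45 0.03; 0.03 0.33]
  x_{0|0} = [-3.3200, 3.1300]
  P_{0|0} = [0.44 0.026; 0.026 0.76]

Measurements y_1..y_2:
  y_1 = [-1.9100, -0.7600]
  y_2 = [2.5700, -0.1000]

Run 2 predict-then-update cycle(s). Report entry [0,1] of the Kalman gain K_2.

step 1: x^-=[-2.0054, 3.1300]  P^-=[0.6659 0.3472; 0.3472 0.9100]  H_jac=[-0.4211 0.0000; 0.0000 -0.0116]  S=[0.5681 0.0317; 0.0317 0.3301]  K=[-0.4956 0.0354; -0.2569 -0.0073]  nu=[-1.0030, 0.2399]  x^+=[-1.4999, 3.3860]  P^+=[0.5271 0.2751; 0.2751 0.8724]
step 2: x^-=[-0.0778, 3.3860]  P^-=[0.9821 0.6435; 0.6435 1.0224]  H_jac=[0.9970 0.0000; 0.0000 0.2419]  S=[1.4262 0.1852; 0.1852 0.3898]  K=[0.6764 0.0780; 0.3916 0.4484]  nu=[2.6477, 0.8703]  x^+=[1.7810, 4.8131]  P^+=[0.3077 0.1903; 0.1903 0.6602]

K[0,1] = 0.0780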